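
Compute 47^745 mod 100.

Square-and-reduce mod 100: 47^1≡47, 47^2≡9, 47^4≡81, 47^8≡61, 47^16≡21, 47^32≡41, 47^64≡81, 47^128≡61, 47^256≡21, 47^512≡41.
745 = 1 + 8 + 32 + 64 + 128 + 512, so 47^745 ≡ 47·61·41·81·61·41 ≡ 7 (mod 100).

7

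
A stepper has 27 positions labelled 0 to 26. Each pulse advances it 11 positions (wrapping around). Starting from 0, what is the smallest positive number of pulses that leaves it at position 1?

5

27 = 2·11 + 5
11 = 2·5 + 1
5 = 5·1 + 0
Back-substituting gives 11·5 ≡ 1 (mod 27).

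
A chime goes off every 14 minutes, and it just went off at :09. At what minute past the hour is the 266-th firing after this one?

266·14 = 3724.
3724 − 62·60 = 4, so 3724 ≡ 4 (mod 60).
(9 + 4) mod 60 = 13.

13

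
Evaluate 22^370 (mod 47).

By repeated squaring mod 47: 22^1≡22, 22^2≡14, 22^4≡8, 22^8≡17, 22^16≡7, 22^32≡2, 22^64≡4, 22^128≡16, 22^256≡21.
370 = 2 + 16 + 32 + 64 + 256, so 22^370 ≡ 14·7·2·4·21 ≡ 14 (mod 47).

14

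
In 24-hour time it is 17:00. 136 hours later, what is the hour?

9

136 − 5·24 = 16, so 136 ≡ 16 (mod 24).
(17 + 16) mod 24 = 9.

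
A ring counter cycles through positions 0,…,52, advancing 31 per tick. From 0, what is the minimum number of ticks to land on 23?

11

31⁻¹ ≡ 12 (mod 53) because 31·12 = 372 = 7·53 + 1.
Multiplying both sides by 12: x ≡ 12·23 = 276 ≡ 11 (mod 53).
Check: 31·11 = 341 = 6·53 + 23.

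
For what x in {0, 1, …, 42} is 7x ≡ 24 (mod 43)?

28

7⁻¹ ≡ 37 (mod 43) because 7·37 = 259 = 6·43 + 1.
So x ≡ 37·24 = 888 ≡ 28 (mod 43).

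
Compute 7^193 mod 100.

7

Square-and-reduce mod 100: 7^1≡7, 7^2≡49, 7^4≡1, 7^8≡1, 7^16≡1, 7^32≡1, 7^64≡1, 7^128≡1.
Since 193 = 1 + 64 + 128 in binary, 7^193 ≡ 7·1·1 ≡ 7 (mod 100).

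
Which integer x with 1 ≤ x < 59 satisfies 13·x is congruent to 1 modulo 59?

50

13·50 = 650 = 11·59 + 1, so 13⁻¹ ≡ 50 (mod 59).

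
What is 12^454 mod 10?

4

The units digit of 12^n cycles with period 4: 2, 4, 8, 6, …
454 leaves remainder 2 on division by 4, so 12^454 ends in 4.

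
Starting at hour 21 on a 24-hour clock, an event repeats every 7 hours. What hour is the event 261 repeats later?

261·7 = 1827.
Dividing 1827 by 24 gives quotient 76 and remainder 3.
(21 + 3) mod 24 = 0.

0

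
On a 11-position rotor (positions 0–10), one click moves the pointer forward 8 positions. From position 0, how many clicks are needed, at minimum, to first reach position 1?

7

11 = 1·8 + 3
8 = 2·3 + 2
3 = 1·2 + 1
2 = 2·1 + 0
Back-substituting gives 8·7 ≡ 1 (mod 11).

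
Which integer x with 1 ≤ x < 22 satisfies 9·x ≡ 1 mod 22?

5

22 = 2·9 + 4
9 = 2·4 + 1
4 = 4·1 + 0
Back-substituting gives 9·5 ≡ 1 (mod 22).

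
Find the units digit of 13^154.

9

The units digit of 13^n cycles with period 4: 3, 9, 7, 1, …
154 leaves remainder 2 on division by 4, so 13^154 ends in 9.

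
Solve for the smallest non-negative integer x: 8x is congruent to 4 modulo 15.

8

The inverse of 8 mod 15 is 2 (since 8·2 = 16 ≡ 1).
So x ≡ 2·4 = 8 ≡ 8 (mod 15).
Check: 8·8 = 64 = 4·15 + 4.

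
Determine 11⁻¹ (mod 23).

21

23 = 2·11 + 1
11 = 11·1 + 0
Back-substituting gives 11·21 ≡ 1 (mod 23).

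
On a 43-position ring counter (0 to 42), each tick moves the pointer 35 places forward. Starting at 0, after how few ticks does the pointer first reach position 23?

24

The inverse of 35 mod 43 is 16 (since 35·16 = 560 ≡ 1).
So x ≡ 16·23 = 368 ≡ 24 (mod 43).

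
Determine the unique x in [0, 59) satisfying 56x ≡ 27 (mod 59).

The inverse of 56 mod 59 is 39 (since 56·39 = 2184 ≡ 1).
So x ≡ 39·27 = 1053 ≡ 50 (mod 59).

50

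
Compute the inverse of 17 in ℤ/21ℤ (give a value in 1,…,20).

5

21 = 1·17 + 4
17 = 4·4 + 1
4 = 4·1 + 0
Back-substituting gives 17·5 ≡ 1 (mod 21).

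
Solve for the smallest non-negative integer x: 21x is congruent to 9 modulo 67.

21⁻¹ ≡ 16 (mod 67) because 21·16 = 336 = 5·67 + 1.
So x ≡ 16·9 = 144 ≡ 10 (mod 67).

10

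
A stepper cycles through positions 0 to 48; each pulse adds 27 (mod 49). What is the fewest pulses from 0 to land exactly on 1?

20

49 = 1·27 + 22
27 = 1·22 + 5
22 = 4·5 + 2
5 = 2·2 + 1
2 = 2·1 + 0
Back-substituting gives 27·20 ≡ 1 (mod 49).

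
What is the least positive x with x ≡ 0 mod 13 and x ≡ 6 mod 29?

x ≡ 0 (mod 13) gives x ∈ {0, 13, 26, 39, 52, 65, 78, 91, …}.
The first of these with x mod 29 = 6 is 325.

325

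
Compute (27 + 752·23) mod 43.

752·23 = 17296.
Dividing 17296 by 43 gives quotient 402 and remainder 10.
(27 + 10) mod 43 = 37.

37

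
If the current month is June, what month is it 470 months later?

470 mod 12 = 2 (since 39·12 = 468).
June + 2 months → August.

August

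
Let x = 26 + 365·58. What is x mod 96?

365·58 = 21170.
21170 = 220·96 + 50, so 21170 mod 96 = 50.
(26 + 50) mod 96 = 76.

76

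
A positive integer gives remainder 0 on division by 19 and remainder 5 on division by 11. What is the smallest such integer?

x ≡ 5 (mod 11) gives x ∈ {5, 16, 27, 38}.
The first of these with x mod 19 = 0 is 38.

38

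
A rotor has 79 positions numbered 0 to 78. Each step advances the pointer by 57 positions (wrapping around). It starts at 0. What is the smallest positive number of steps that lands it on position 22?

The inverse of 57 mod 79 is 61 (since 57·61 = 3477 ≡ 1).
Multiplying both sides by 61: x ≡ 61·22 = 1342 ≡ 78 (mod 79).

78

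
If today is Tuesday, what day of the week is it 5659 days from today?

Friday

5659 mod 7 = 3 (since 808·7 = 5656).
Tuesday + 3 days → Friday.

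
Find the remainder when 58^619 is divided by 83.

Successive squares of 58 mod 83: 58^1≡58, 58^2≡44, 58^4≡27, 58^8≡65, 58^16≡75, 58^32≡64, 58^64≡29, 58^128≡11, 58^256≡38, 58^512≡33.
Since 619 = 1 + 2 + 8 + 32 + 64 + 512 in binary, 58^619 ≡ 58·44·65·64·29·33 ≡ 56 (mod 83).

56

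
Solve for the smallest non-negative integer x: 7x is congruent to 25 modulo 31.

8

The inverse of 7 mod 31 is 9 (since 7·9 = 63 ≡ 1).
Multiplying both sides by 9: x ≡ 9·25 = 225 ≡ 8 (mod 31).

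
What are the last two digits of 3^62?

Successive squares of 3 mod 100: 3^1≡3, 3^2≡9, 3^4≡81, 3^8≡61, 3^16≡21, 3^32≡41.
62 = 2 + 4 + 8 + 16 + 32, so 3^62 ≡ 9·81·61·21·41 ≡ 9 (mod 100).

09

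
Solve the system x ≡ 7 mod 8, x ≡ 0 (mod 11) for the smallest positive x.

55

Since 11·3 ≡ 1 (mod 8), take x = 0 + 11·((7−0)·3 mod 8) = 0 + 11·5 = 55.
Check: 55 mod 8 = 7, 55 mod 11 = 0.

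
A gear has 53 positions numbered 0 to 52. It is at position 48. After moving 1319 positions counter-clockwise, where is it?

1319 mod 53 = 47 (since 24·53 = 1272).
(48 − 47) mod 53 = 1.

1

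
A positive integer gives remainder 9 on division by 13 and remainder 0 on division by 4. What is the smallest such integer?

48

x ≡ 0 (mod 4) gives x ∈ {0, 4, 8, 12, 16, 20, 24, 28, …}.
The first of these with x mod 13 = 9 is 48.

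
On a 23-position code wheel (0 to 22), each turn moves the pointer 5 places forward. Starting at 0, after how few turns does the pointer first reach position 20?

The inverse of 5 mod 23 is 14 (since 5·14 = 70 ≡ 1).
Multiplying both sides by 14: x ≡ 14·20 = 280 ≡ 4 (mod 23).

4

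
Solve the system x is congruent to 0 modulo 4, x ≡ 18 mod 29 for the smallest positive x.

76

Since 29·1 ≡ 1 (mod 4), take x = 18 + 29·((0−18)·1 mod 4) = 18 + 29·2 = 76.
Check: 76 mod 4 = 0, 76 mod 29 = 18.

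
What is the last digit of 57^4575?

Last digits of 7^n: 7, 9, 3, 1 (period 4).
4575 mod 4 = 3, so the last digit matches 7^3 = 3.

3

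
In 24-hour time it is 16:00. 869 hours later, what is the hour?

21

869 − 36·24 = 5, so 869 ≡ 5 (mod 24).
(16 + 5) mod 24 = 21.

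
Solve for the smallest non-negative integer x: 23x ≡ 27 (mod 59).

23⁻¹ ≡ 18 (mod 59) because 23·18 = 414 = 7·59 + 1.
Multiplying both sides by 18: x ≡ 18·27 = 486 ≡ 14 (mod 59).

14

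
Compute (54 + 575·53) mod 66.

575·53 = 30475.
30475 − 461·66 = 49, so 30475 ≡ 49 (mod 66).
(54 + 49) mod 66 = 37.

37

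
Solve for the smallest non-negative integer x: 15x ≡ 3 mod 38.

23

The inverse of 15 mod 38 is 33 (since 15·33 = 495 ≡ 1).
Multiplying both sides by 33: x ≡ 33·3 = 99 ≡ 23 (mod 38).
Check: 15·23 = 345 = 9·38 + 3.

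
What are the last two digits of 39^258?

By repeated squaring mod 100: 39^1≡39, 39^2≡21, 39^4≡41, 39^8≡81, 39^16≡61, 39^32≡21, 39^64≡41, 39^128≡81, 39^256≡61.
258 = 2 + 256, so 39^258 ≡ 21·61 ≡ 81 (mod 100).

81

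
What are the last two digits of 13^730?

By repeated squaring mod 100: 13^1≡13, 13^2≡69, 13^4≡61, 13^8≡21, 13^16≡41, 13^32≡81, 13^64≡61, 13^128≡21, 13^256≡41, 13^512≡81.
730 = 2 + 8 + 16 + 64 + 128 + 512, so 13^730 ≡ 69·21·41·61·21·81 ≡ 49 (mod 100).

49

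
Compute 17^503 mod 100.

13

By repeated squaring mod 100: 17^1≡17, 17^2≡89, 17^4≡21, 17^8≡41, 17^16≡81, 17^32≡61, 17^64≡21, 17^128≡41, 17^256≡81.
503 = 1 + 2 + 4 + 16 + 32 + 64 + 128 + 256, so 17^503 ≡ 17·89·21·81·61·21·41·81 ≡ 13 (mod 100).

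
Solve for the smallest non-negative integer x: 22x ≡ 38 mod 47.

The inverse of 22 mod 47 is 15 (since 22·15 = 330 ≡ 1).
So x ≡ 15·38 = 570 ≡ 6 (mod 47).

6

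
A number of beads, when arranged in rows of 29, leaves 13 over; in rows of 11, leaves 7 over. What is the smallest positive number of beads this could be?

216

x ≡ 7 (mod 11) gives x ∈ {7, 18, 29, 40, 51, 62, 73, 84, …}.
The first of these with x mod 29 = 13 is 216.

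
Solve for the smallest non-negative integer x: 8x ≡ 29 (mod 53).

8⁻¹ ≡ 20 (mod 53) because 8·20 = 160 = 3·53 + 1.
Multiplying both sides by 20: x ≡ 20·29 = 580 ≡ 50 (mod 53).

50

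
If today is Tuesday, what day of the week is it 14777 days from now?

Dividing 14777 by 7 gives quotient 2111 and remainder 0.
Tuesday + 0 days → Tuesday.

Tuesday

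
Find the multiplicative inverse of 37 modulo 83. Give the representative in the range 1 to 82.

9

83 = 2·37 + 9
37 = 4·9 + 1
9 = 9·1 + 0
Back-substituting gives 37·9 ≡ 1 (mod 83).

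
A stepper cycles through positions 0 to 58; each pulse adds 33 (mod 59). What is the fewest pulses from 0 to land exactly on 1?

59 = 1·33 + 26
33 = 1·26 + 7
26 = 3·7 + 5
7 = 1·5 + 2
5 = 2·2 + 1
2 = 2·1 + 0
Back-substituting gives 33·34 ≡ 1 (mod 59).

34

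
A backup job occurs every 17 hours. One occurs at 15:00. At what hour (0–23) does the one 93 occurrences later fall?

93·17 = 1581.
Dividing 1581 by 24 gives quotient 65 and remainder 21.
(15 + 21) mod 24 = 12.

12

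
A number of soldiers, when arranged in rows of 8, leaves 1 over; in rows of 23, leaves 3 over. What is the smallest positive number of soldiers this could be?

49

Since 23·7 ≡ 1 (mod 8), take x = 3 + 23·((1−3)·7 mod 8) = 3 + 23·2 = 49.
Check: 49 mod 8 = 1, 49 mod 23 = 3.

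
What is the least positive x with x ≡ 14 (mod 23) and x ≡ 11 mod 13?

x ≡ 11 (mod 13) gives x ∈ {11, 24, 37}.
The first of these with x mod 23 = 14 is 37.

37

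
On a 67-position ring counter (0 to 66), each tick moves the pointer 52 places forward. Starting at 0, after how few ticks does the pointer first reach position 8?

The inverse of 52 mod 67 is 58 (since 52·58 = 3016 ≡ 1).
So x ≡ 58·8 = 464 ≡ 62 (mod 67).

62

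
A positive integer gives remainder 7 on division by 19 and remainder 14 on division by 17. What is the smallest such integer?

Since 17·9 ≡ 1 (mod 19), take x = 14 + 17·((7−14)·9 mod 19) = 14 + 17·13 = 235.
Check: 235 mod 19 = 7, 235 mod 17 = 14.

235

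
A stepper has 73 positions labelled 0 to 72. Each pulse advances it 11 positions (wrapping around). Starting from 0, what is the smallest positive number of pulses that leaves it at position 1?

11·20 = 220 = 3·73 + 1, so 11⁻¹ ≡ 20 (mod 73).

20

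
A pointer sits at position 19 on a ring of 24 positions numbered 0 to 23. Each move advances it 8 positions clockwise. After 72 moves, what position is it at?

72·8 = 576.
576 − 24·24 = 0, so 576 ≡ 0 (mod 24).
(19 + 0) mod 24 = 19.

19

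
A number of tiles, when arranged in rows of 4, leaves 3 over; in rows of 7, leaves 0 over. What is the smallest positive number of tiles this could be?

7

x ≡ 3 (mod 4) gives x ∈ {3, 7}.
The first of these with x mod 7 = 0 is 7.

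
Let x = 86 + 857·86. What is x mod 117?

78

857·86 = 73702.
73702 mod 117 = 109 (since 629·117 = 73593).
(86 + 109) mod 117 = 78.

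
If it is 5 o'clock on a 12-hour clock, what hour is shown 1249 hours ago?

4

1249 mod 12 = 1 (since 104·12 = 1248).
5 − 1 → 4 on a 12-hour dial.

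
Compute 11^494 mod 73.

Successive squares of 11 mod 73: 11^1≡11, 11^2≡48, 11^4≡41, 11^8≡2, 11^16≡4, 11^32≡16, 11^64≡37, 11^128≡55, 11^256≡32.
Since 494 = 2 + 4 + 8 + 32 + 64 + 128 + 256 in binary, 11^494 ≡ 48·41·2·16·37·55·32 ≡ 54 (mod 73).

54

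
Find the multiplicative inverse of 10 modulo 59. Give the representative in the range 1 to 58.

59 = 5·10 + 9
10 = 1·9 + 1
9 = 9·1 + 0
Back-substituting gives 10·6 ≡ 1 (mod 59).

6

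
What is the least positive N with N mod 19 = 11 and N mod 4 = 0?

x ≡ 0 (mod 4) gives x ∈ {0, 4, 8, 12, 16, 20, 24, 28, …}.
The first of these with x mod 19 = 11 is 68.

68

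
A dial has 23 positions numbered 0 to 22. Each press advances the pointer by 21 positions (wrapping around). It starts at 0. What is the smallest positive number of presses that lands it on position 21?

The inverse of 21 mod 23 is 11 (since 21·11 = 231 ≡ 1).
Multiplying both sides by 11: x ≡ 11·21 = 231 ≡ 1 (mod 23).

1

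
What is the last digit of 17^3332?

Last digits of 7^n: 7, 9, 3, 1 (period 4).
3332 mod 4 = 0, so the last digit matches 7^4 = 1.

1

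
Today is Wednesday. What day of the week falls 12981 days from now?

Saturday

12981 mod 7 = 3 (since 1854·7 = 12978).
Wednesday + 3 days → Saturday.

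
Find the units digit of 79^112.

1

Last digits of 9^n: 9, 1 (period 2).
112 leaves remainder 0 on division by 2, so 79^112 ends in 1.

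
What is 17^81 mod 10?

Last digits of 7^n: 7, 9, 3, 1 (period 4).
81 mod 4 = 1, so the last digit matches 7^1 = 7.

7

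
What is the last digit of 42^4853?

2

Last digits of 2^n: 2, 4, 8, 6 (period 4).
4853 mod 4 = 1, so the last digit matches 2^1 = 2.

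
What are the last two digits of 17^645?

57

Square-and-reduce mod 100: 17^1≡17, 17^2≡89, 17^4≡21, 17^8≡41, 17^16≡81, 17^32≡61, 17^64≡21, 17^128≡41, 17^256≡81, 17^512≡61.
Since 645 = 1 + 4 + 128 + 512 in binary, 17^645 ≡ 17·21·41·61 ≡ 57 (mod 100).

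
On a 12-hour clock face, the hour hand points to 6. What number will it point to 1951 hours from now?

1

1951 mod 12 = 7 (since 162·12 = 1944).
6 + 7 → 1 on a 12-hour dial.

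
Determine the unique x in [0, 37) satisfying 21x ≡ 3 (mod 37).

The inverse of 21 mod 37 is 30 (since 21·30 = 630 ≡ 1).
Multiplying both sides by 30: x ≡ 30·3 = 90 ≡ 16 (mod 37).

16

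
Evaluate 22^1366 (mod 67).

15

Successive squares of 22 mod 67: 22^1≡22, 22^2≡15, 22^4≡24, 22^8≡40, 22^16≡59, 22^32≡64, 22^64≡9, 22^128≡14, 22^256≡62, 22^512≡25, 22^1024≡22.
Since 1366 = 2 + 4 + 16 + 64 + 256 + 1024 in binary, 22^1366 ≡ 15·24·59·9·62·22 ≡ 15 (mod 67).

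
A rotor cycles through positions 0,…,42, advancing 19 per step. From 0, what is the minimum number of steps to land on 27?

15

19⁻¹ ≡ 34 (mod 43) because 19·34 = 646 = 15·43 + 1.
Multiplying both sides by 34: x ≡ 34·27 = 918 ≡ 15 (mod 43).
Check: 19·15 = 285 = 6·43 + 27.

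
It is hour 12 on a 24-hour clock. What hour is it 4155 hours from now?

4155 mod 24 = 3 (since 173·24 = 4152).
(12 + 3) mod 24 = 15.

15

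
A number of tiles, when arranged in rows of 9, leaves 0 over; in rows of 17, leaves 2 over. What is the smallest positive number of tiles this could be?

x ≡ 0 (mod 9) gives x ∈ {0, 9, 18, 27, 36}.
The first of these with x mod 17 = 2 is 36.

36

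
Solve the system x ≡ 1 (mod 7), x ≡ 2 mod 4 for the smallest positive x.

22

Since 4·2 ≡ 1 (mod 7), take x = 2 + 4·((1−2)·2 mod 7) = 2 + 4·5 = 22.
Check: 22 mod 7 = 1, 22 mod 4 = 2.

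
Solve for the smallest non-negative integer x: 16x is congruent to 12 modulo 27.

21

16⁻¹ ≡ 22 (mod 27) because 16·22 = 352 = 13·27 + 1.
So x ≡ 22·12 = 264 ≡ 21 (mod 27).
Check: 16·21 = 336 = 12·27 + 12.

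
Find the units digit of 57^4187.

3

Last digits of 7^n: 7, 9, 3, 1 (period 4).
4187 leaves remainder 3 on division by 4, so 57^4187 ends in 3.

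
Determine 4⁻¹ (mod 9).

9 = 2·4 + 1
4 = 4·1 + 0
Back-substituting gives 4·7 ≡ 1 (mod 9).

7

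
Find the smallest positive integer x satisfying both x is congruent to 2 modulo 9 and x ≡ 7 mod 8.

47

x ≡ 7 (mod 8) gives x ∈ {7, 15, 23, 31, 39, 47}.
The first of these with x mod 9 = 2 is 47.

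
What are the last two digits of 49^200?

By repeated squaring mod 100: 49^1≡49, 49^2≡1, 49^4≡1, 49^8≡1, 49^16≡1, 49^32≡1, 49^64≡1, 49^128≡1.
200 = 8 + 64 + 128, so 49^200 ≡ 1·1·1 ≡ 1 (mod 100).

01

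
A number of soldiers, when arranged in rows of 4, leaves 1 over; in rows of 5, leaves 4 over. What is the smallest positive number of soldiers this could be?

x ≡ 1 (mod 4) gives x ∈ {1, 5, 9}.
The first of these with x mod 5 = 4 is 9.

9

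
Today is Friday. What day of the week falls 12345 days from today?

Tuesday

12345 = 1763·7 + 4, so 12345 mod 7 = 4.
Friday + 4 days → Tuesday.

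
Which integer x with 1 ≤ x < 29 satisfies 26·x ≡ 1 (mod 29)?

19

29 = 1·26 + 3
26 = 8·3 + 2
3 = 1·2 + 1
2 = 2·1 + 0
Back-substituting gives 26·19 ≡ 1 (mod 29).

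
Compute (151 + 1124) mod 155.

35

1124 mod 155 = 39 (since 7·155 = 1085).
(151 + 39) mod 155 = 35.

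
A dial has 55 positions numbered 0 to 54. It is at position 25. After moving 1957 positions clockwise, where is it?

2

Dividing 1957 by 55 gives quotient 35 and remainder 32.
(25 + 32) mod 55 = 2.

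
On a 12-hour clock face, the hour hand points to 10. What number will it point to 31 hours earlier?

31 mod 12 = 7 (since 2·12 = 24).
10 − 7 → 3 on a 12-hour dial.

3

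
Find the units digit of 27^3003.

3

Last digits of 7^n: 7, 9, 3, 1 (period 4).
3003 leaves remainder 3 on division by 4, so 27^3003 ends in 3.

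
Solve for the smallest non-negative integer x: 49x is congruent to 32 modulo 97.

49⁻¹ ≡ 2 (mod 97) because 49·2 = 98 = 1·97 + 1.
Multiplying both sides by 2: x ≡ 2·32 = 64 ≡ 64 (mod 97).

64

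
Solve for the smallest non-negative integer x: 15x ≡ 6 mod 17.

15⁻¹ ≡ 8 (mod 17) because 15·8 = 120 = 7·17 + 1.
Multiplying both sides by 8: x ≡ 8·6 = 48 ≡ 14 (mod 17).

14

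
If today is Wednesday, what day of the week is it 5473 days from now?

Tuesday

5473 = 781·7 + 6, so 5473 mod 7 = 6.
Wednesday + 6 days → Tuesday.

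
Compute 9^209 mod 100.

89

Successive squares of 9 mod 100: 9^1≡9, 9^2≡81, 9^4≡61, 9^8≡21, 9^16≡41, 9^32≡81, 9^64≡61, 9^128≡21.
Since 209 = 1 + 16 + 64 + 128 in binary, 9^209 ≡ 9·41·61·21 ≡ 89 (mod 100).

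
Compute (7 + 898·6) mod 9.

4

898·6 = 5388.
Dividing 5388 by 9 gives quotient 598 and remainder 6.
(7 + 6) mod 9 = 4.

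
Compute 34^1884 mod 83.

69

Successive squares of 34 mod 83: 34^1≡34, 34^2≡77, 34^4≡36, 34^8≡51, 34^16≡28, 34^32≡37, 34^64≡41, 34^128≡21, 34^256≡26, 34^512≡12, 34^1024≡61.
1884 = 4 + 8 + 16 + 64 + 256 + 512 + 1024, so 34^1884 ≡ 36·51·28·41·26·12·61 ≡ 69 (mod 83).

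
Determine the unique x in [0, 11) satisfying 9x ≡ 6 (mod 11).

The inverse of 9 mod 11 is 5 (since 9·5 = 45 ≡ 1).
Multiplying both sides by 5: x ≡ 5·6 = 30 ≡ 8 (mod 11).

8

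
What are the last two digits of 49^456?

01

Successive squares of 49 mod 100: 49^1≡49, 49^2≡1, 49^4≡1, 49^8≡1, 49^16≡1, 49^32≡1, 49^64≡1, 49^128≡1, 49^256≡1.
Since 456 = 8 + 64 + 128 + 256 in binary, 49^456 ≡ 1·1·1·1 ≡ 1 (mod 100).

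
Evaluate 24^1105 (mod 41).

27

Square-and-reduce mod 41: 24^1≡24, 24^2≡2, 24^4≡4, 24^8≡16, 24^16≡10, 24^32≡18, 24^64≡37, 24^128≡16, 24^256≡10, 24^512≡18, 24^1024≡37.
1105 = 1 + 16 + 64 + 1024, so 24^1105 ≡ 24·10·37·37 ≡ 27 (mod 41).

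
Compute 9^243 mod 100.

29

By repeated squaring mod 100: 9^1≡9, 9^2≡81, 9^4≡61, 9^8≡21, 9^16≡41, 9^32≡81, 9^64≡61, 9^128≡21.
Since 243 = 1 + 2 + 16 + 32 + 64 + 128 in binary, 9^243 ≡ 9·81·41·81·61·21 ≡ 29 (mod 100).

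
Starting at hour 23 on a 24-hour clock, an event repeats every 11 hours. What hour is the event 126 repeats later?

17

126·11 = 1386.
1386 mod 24 = 18 (since 57·24 = 1368).
(23 + 18) mod 24 = 17.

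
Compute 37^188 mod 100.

By repeated squaring mod 100: 37^1≡37, 37^2≡69, 37^4≡61, 37^8≡21, 37^16≡41, 37^32≡81, 37^64≡61, 37^128≡21.
188 = 4 + 8 + 16 + 32 + 128, so 37^188 ≡ 61·21·41·81·21 ≡ 21 (mod 100).

21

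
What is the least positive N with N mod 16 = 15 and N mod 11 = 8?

63

x ≡ 8 (mod 11) gives x ∈ {8, 19, 30, 41, 52, 63}.
The first of these with x mod 16 = 15 is 63.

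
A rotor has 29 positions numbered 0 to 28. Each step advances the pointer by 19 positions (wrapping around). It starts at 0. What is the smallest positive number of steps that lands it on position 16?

19⁻¹ ≡ 26 (mod 29) because 19·26 = 494 = 17·29 + 1.
Multiplying both sides by 26: x ≡ 26·16 = 416 ≡ 10 (mod 29).

10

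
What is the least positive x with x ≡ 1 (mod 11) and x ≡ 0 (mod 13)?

78

Since 13·6 ≡ 1 (mod 11), take x = 0 + 13·((1−0)·6 mod 11) = 0 + 13·6 = 78.
Check: 78 mod 11 = 1, 78 mod 13 = 0.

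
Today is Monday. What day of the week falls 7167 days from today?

7167 − 1023·7 = 6, so 7167 ≡ 6 (mod 7).
Monday + 6 days → Sunday.

Sunday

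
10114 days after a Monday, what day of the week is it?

Sunday

Dividing 10114 by 7 gives quotient 1444 and remainder 6.
Monday + 6 days → Sunday.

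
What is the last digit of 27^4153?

Powers of 7 mod 10 repeat with period 4: 7, 9, 3, 1.
4153 mod 4 = 1, so the last digit matches 7^1 = 7.

7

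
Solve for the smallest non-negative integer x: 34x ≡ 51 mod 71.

The inverse of 34 mod 71 is 23 (since 34·23 = 782 ≡ 1).
So x ≡ 23·51 = 1173 ≡ 37 (mod 71).
Check: 34·37 = 1258 = 17·71 + 51.

37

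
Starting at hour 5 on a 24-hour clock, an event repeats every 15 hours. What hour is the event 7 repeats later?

14

7·15 = 105.
Dividing 105 by 24 gives quotient 4 and remainder 9.
(5 + 9) mod 24 = 14.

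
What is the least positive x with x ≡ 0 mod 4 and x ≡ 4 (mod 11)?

x ≡ 0 (mod 4) gives x ∈ {0, 4}.
The first of these with x mod 11 = 4 is 4.

4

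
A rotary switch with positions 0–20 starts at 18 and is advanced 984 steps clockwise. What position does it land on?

15

984 = 46·21 + 18, so 984 mod 21 = 18.
(18 + 18) mod 21 = 15.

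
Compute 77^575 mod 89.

By repeated squaring mod 89: 77^1≡77, 77^2≡55, 77^4≡88, 77^8≡1, 77^16≡1, 77^32≡1, 77^64≡1, 77^128≡1, 77^256≡1, 77^512≡1.
Since 575 = 1 + 2 + 4 + 8 + 16 + 32 + 512 in binary, 77^575 ≡ 77·55·88·1·1·1·1 ≡ 37 (mod 89).

37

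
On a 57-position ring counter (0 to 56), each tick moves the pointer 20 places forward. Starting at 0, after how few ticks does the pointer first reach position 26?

The inverse of 20 mod 57 is 20 (since 20·20 = 400 ≡ 1).
Multiplying both sides by 20: x ≡ 20·26 = 520 ≡ 7 (mod 57).

7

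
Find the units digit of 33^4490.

9

Powers of 3 mod 10 repeat with period 4: 3, 9, 7, 1.
4490 mod 4 = 2, so the last digit matches 3^2 = 9.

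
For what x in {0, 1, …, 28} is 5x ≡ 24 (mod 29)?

28

The inverse of 5 mod 29 is 6 (since 5·6 = 30 ≡ 1).
So x ≡ 6·24 = 144 ≡ 28 (mod 29).
Check: 5·28 = 140 = 4·29 + 24.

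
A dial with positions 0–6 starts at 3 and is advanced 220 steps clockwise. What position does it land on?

6

220 = 31·7 + 3, so 220 mod 7 = 3.
(3 + 3) mod 7 = 6.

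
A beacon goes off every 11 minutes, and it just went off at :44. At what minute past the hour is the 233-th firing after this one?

27

233·11 = 2563.
Dividing 2563 by 60 gives quotient 42 and remainder 43.
(44 + 43) mod 60 = 27.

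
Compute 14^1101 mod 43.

Square-and-reduce mod 43: 14^1≡14, 14^2≡24, 14^4≡17, 14^8≡31, 14^16≡15, 14^32≡10, 14^64≡14, 14^128≡24, 14^256≡17, 14^512≡31, 14^1024≡15.
Since 1101 = 1 + 4 + 8 + 64 + 1024 in binary, 14^1101 ≡ 14·17·31·14·15 ≡ 4 (mod 43).

4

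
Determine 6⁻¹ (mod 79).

6·66 = 396 = 5·79 + 1, so 6⁻¹ ≡ 66 (mod 79).

66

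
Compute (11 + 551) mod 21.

551 = 26·21 + 5, so 551 mod 21 = 5.
(11 + 5) mod 21 = 16.

16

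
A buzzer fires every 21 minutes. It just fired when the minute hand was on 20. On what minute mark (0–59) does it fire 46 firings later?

46·21 = 966.
966 = 16·60 + 6, so 966 mod 60 = 6.
(20 + 6) mod 60 = 26.

26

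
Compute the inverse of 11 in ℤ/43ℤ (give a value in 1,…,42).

4

43 = 3·11 + 10
11 = 1·10 + 1
10 = 10·1 + 0
Back-substituting gives 11·4 ≡ 1 (mod 43).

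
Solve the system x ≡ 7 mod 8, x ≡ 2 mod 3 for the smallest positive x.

x ≡ 2 (mod 3) gives x ∈ {2, 5, 8, 11, 14, 17, 20, 23}.
The first of these with x mod 8 = 7 is 23.

23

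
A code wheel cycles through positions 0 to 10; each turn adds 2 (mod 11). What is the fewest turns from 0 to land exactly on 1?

6

11 = 5·2 + 1
2 = 2·1 + 0
Back-substituting gives 2·6 ≡ 1 (mod 11).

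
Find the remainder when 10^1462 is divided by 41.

By repeated squaring mod 41: 10^1≡10, 10^2≡18, 10^4≡37, 10^8≡16, 10^16≡10, 10^32≡18, 10^64≡37, 10^128≡16, 10^256≡10, 10^512≡18, 10^1024≡37.
Since 1462 = 2 + 4 + 16 + 32 + 128 + 256 + 1024 in binary, 10^1462 ≡ 18·37·10·18·16·10·37 ≡ 18 (mod 41).

18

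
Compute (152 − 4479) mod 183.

65

4479 = 24·183 + 87, so 4479 mod 183 = 87.
(152 − 87) mod 183 = 65.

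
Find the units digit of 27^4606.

9

The units digit of 27^n cycles with period 4: 7, 9, 3, 1, …
4606 leaves remainder 2 on division by 4, so 27^4606 ends in 9.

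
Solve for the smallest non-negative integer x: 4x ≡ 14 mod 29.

18

4⁻¹ ≡ 22 (mod 29) because 4·22 = 88 = 3·29 + 1.
So x ≡ 22·14 = 308 ≡ 18 (mod 29).
Check: 4·18 = 72 = 2·29 + 14.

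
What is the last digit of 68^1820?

6

The units digit of 68^n cycles with period 4: 8, 4, 2, 6, …
1820 leaves remainder 0 on division by 4, so 68^1820 ends in 6.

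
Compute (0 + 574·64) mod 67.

574·64 = 36736.
36736 − 548·67 = 20, so 36736 ≡ 20 (mod 67).
(0 + 20) mod 67 = 20.

20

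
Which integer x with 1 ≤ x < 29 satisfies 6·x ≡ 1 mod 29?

29 = 4·6 + 5
6 = 1·5 + 1
5 = 5·1 + 0
Back-substituting gives 6·5 ≡ 1 (mod 29).

5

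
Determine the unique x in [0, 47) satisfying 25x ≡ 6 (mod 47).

The inverse of 25 mod 47 is 32 (since 25·32 = 800 ≡ 1).
So x ≡ 32·6 = 192 ≡ 4 (mod 47).
Check: 25·4 = 100 = 2·47 + 6.

4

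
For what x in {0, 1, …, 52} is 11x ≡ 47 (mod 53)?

38

11⁻¹ ≡ 29 (mod 53) because 11·29 = 319 = 6·53 + 1.
Multiplying both sides by 29: x ≡ 29·47 = 1363 ≡ 38 (mod 53).
Check: 11·38 = 418 = 7·53 + 47.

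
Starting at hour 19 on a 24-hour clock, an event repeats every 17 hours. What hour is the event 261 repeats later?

261·17 = 4437.
4437 = 184·24 + 21, so 4437 mod 24 = 21.
(19 + 21) mod 24 = 16.

16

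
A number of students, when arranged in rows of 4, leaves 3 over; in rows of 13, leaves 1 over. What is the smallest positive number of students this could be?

Since 13·1 ≡ 1 (mod 4), take x = 1 + 13·((3−1)·1 mod 4) = 1 + 13·2 = 27.
Check: 27 mod 4 = 3, 27 mod 13 = 1.

27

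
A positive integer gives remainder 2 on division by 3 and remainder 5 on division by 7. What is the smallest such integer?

5

x ≡ 2 (mod 3) gives x ∈ {2, 5}.
The first of these with x mod 7 = 5 is 5.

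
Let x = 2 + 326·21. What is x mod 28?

326·21 = 6846.
Dividing 6846 by 28 gives quotient 244 and remainder 14.
(2 + 14) mod 28 = 16.

16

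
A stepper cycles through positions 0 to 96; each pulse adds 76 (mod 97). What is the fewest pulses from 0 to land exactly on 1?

60

97 = 1·76 + 21
76 = 3·21 + 13
21 = 1·13 + 8
13 = 1·8 + 5
8 = 1·5 + 3
5 = 1·3 + 2
3 = 1·2 + 1
2 = 2·1 + 0
Back-substituting gives 76·60 ≡ 1 (mod 97).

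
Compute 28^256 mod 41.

Square-and-reduce mod 41: 28^1≡28, 28^2≡5, 28^4≡25, 28^8≡10, 28^16≡18, 28^32≡37, 28^64≡16, 28^128≡10, 28^256≡18.
Since 256 = 256 in binary, 28^256 ≡ 18 ≡ 18 (mod 41).

18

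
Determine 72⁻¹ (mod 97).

31

72·31 = 2232 = 23·97 + 1, so 72⁻¹ ≡ 31 (mod 97).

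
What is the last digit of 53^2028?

Last digits of 3^n: 3, 9, 7, 1 (period 4).
2028 leaves remainder 0 on division by 4, so 53^2028 ends in 1.

1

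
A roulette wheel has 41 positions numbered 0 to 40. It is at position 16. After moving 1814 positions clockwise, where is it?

1814 − 44·41 = 10, so 1814 ≡ 10 (mod 41).
(16 + 10) mod 41 = 26.

26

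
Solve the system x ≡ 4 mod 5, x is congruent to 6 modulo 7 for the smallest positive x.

34

x ≡ 4 (mod 5) gives x ∈ {4, 9, 14, 19, 24, 29, 34}.
The first of these with x mod 7 = 6 is 34.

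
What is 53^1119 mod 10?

Powers of 3 mod 10 repeat with period 4: 3, 9, 7, 1.
1119 mod 4 = 3, so the last digit matches 3^3 = 7.

7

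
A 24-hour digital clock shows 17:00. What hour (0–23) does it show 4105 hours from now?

Dividing 4105 by 24 gives quotient 171 and remainder 1.
(17 + 1) mod 24 = 18.

18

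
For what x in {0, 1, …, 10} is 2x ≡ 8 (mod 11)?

2⁻¹ ≡ 6 (mod 11) because 2·6 = 12 = 1·11 + 1.
Multiplying both sides by 6: x ≡ 6·8 = 48 ≡ 4 (mod 11).

4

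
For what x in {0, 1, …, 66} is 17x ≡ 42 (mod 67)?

34

17⁻¹ ≡ 4 (mod 67) because 17·4 = 68 = 1·67 + 1.
So x ≡ 4·42 = 168 ≡ 34 (mod 67).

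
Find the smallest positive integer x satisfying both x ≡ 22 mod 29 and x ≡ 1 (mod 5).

x ≡ 1 (mod 5) gives x ∈ {1, 6, 11, 16, 21, 26, 31, 36, …}.
The first of these with x mod 29 = 22 is 51.

51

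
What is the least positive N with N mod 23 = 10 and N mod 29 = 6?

470

x ≡ 10 (mod 23) gives x ∈ {10, 33, 56, 79, 102, 125, 148, 171, …}.
The first of these with x mod 29 = 6 is 470.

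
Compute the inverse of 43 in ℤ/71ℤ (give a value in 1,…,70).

38

43·38 = 1634 = 23·71 + 1, so 43⁻¹ ≡ 38 (mod 71).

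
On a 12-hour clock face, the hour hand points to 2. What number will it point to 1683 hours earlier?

11

1683 mod 12 = 3 (since 140·12 = 1680).
2 − 3 → 11 on a 12-hour dial.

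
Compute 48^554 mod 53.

Successive squares of 48 mod 53: 48^1≡48, 48^2≡25, 48^4≡42, 48^8≡15, 48^16≡13, 48^32≡10, 48^64≡47, 48^128≡36, 48^256≡24, 48^512≡46.
Since 554 = 2 + 8 + 32 + 512 in binary, 48^554 ≡ 25·15·10·46 ≡ 38 (mod 53).

38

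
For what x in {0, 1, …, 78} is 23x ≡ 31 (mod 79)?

The inverse of 23 mod 79 is 55 (since 23·55 = 1265 ≡ 1).
Multiplying both sides by 55: x ≡ 55·31 = 1705 ≡ 46 (mod 79).
Check: 23·46 = 1058 = 13·79 + 31.

46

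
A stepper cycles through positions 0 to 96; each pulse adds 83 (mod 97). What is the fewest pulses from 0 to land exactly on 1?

97 = 1·83 + 14
83 = 5·14 + 13
14 = 1·13 + 1
13 = 13·1 + 0
Back-substituting gives 83·90 ≡ 1 (mod 97).

90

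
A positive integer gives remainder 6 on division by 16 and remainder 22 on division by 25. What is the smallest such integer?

x ≡ 6 (mod 16) gives x ∈ {6, 22}.
The first of these with x mod 25 = 22 is 22.

22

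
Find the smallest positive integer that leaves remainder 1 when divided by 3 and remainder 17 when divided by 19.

55

x ≡ 1 (mod 3) gives x ∈ {1, 4, 7, 10, 13, 16, 19, 22, …}.
The first of these with x mod 19 = 17 is 55.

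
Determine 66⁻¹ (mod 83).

39

66·39 = 2574 = 31·83 + 1, so 66⁻¹ ≡ 39 (mod 83).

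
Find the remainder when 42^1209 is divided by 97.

By repeated squaring mod 97: 42^1≡42, 42^2≡18, 42^4≡33, 42^8≡22, 42^16≡96, 42^32≡1, 42^64≡1, 42^128≡1, 42^256≡1, 42^512≡1, 42^1024≡1.
Since 1209 = 1 + 8 + 16 + 32 + 128 + 1024 in binary, 42^1209 ≡ 42·22·96·1·1·1 ≡ 46 (mod 97).

46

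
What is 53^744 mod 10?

Last digits of 3^n: 3, 9, 7, 1 (period 4).
744 mod 4 = 0, so the last digit matches 3^4 = 1.

1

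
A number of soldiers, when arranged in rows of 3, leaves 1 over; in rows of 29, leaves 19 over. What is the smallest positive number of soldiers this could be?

Since 29·2 ≡ 1 (mod 3), take x = 19 + 29·((1−19)·2 mod 3) = 19 + 29·0 = 19.
Check: 19 mod 3 = 1, 19 mod 29 = 19.

19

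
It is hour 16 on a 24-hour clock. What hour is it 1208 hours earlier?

1208 = 50·24 + 8, so 1208 mod 24 = 8.
(16 − 8) mod 24 = 8.

8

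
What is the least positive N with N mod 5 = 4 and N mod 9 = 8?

44

Since 9·4 ≡ 1 (mod 5), take x = 8 + 9·((4−8)·4 mod 5) = 8 + 9·4 = 44.
Check: 44 mod 5 = 4, 44 mod 9 = 8.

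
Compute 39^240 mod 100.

1

Square-and-reduce mod 100: 39^1≡39, 39^2≡21, 39^4≡41, 39^8≡81, 39^16≡61, 39^32≡21, 39^64≡41, 39^128≡81.
Since 240 = 16 + 32 + 64 + 128 in binary, 39^240 ≡ 61·21·41·81 ≡ 1 (mod 100).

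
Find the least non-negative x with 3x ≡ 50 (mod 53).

52

3⁻¹ ≡ 18 (mod 53) because 3·18 = 54 = 1·53 + 1.
Multiplying both sides by 18: x ≡ 18·50 = 900 ≡ 52 (mod 53).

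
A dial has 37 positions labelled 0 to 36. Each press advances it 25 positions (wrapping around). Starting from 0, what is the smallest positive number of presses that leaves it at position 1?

3

37 = 1·25 + 12
25 = 2·12 + 1
12 = 12·1 + 0
Back-substituting gives 25·3 ≡ 1 (mod 37).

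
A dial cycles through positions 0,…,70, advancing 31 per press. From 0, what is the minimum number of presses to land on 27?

The inverse of 31 mod 71 is 55 (since 31·55 = 1705 ≡ 1).
So x ≡ 55·27 = 1485 ≡ 65 (mod 71).
Check: 31·65 = 2015 = 28·71 + 27.

65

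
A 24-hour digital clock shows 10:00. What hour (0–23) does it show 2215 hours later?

2215 = 92·24 + 7, so 2215 mod 24 = 7.
(10 + 7) mod 24 = 17.

17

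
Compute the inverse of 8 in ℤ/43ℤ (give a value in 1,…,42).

27

8·27 = 216 = 5·43 + 1, so 8⁻¹ ≡ 27 (mod 43).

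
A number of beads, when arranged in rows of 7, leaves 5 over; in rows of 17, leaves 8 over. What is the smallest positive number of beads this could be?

110

x ≡ 5 (mod 7) gives x ∈ {5, 12, 19, 26, 33, 40, 47, 54, …}.
The first of these with x mod 17 = 8 is 110.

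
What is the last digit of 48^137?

8

Powers of 8 mod 10 repeat with period 4: 8, 4, 2, 6.
137 leaves remainder 1 on division by 4, so 48^137 ends in 8.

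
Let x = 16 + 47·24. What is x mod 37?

47·24 = 1128.
Dividing 1128 by 37 gives quotient 30 and remainder 18.
(16 + 18) mod 37 = 34.

34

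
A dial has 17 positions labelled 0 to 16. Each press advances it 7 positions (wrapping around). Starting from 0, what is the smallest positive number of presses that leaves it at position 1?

7·5 = 35 = 2·17 + 1, so 7⁻¹ ≡ 5 (mod 17).

5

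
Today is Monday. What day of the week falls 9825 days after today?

9825 − 1403·7 = 4, so 9825 ≡ 4 (mod 7).
Monday + 4 days → Friday.

Friday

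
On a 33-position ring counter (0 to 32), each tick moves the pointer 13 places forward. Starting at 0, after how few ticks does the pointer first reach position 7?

31

13⁻¹ ≡ 28 (mod 33) because 13·28 = 364 = 11·33 + 1.
Multiplying both sides by 28: x ≡ 28·7 = 196 ≡ 31 (mod 33).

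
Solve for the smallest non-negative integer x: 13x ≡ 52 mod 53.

13⁻¹ ≡ 49 (mod 53) because 13·49 = 637 = 12·53 + 1.
So x ≡ 49·52 = 2548 ≡ 4 (mod 53).
Check: 13·4 = 52 = 0·53 + 52.

4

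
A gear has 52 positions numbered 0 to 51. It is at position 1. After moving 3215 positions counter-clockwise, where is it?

3215 mod 52 = 43 (since 61·52 = 3172).
(1 − 43) mod 52 = 10.

10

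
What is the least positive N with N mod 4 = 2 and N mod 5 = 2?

Since 5·1 ≡ 1 (mod 4), take x = 2 + 5·((2−2)·1 mod 4) = 2 + 5·0 = 2.
Check: 2 mod 4 = 2, 2 mod 5 = 2.

2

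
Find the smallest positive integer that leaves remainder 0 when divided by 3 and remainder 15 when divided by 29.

15

Since 29·2 ≡ 1 (mod 3), take x = 15 + 29·((0−15)·2 mod 3) = 15 + 29·0 = 15.
Check: 15 mod 3 = 0, 15 mod 29 = 15.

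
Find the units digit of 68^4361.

8

Powers of 8 mod 10 repeat with period 4: 8, 4, 2, 6.
4361 mod 4 = 1, so the last digit matches 8^1 = 8.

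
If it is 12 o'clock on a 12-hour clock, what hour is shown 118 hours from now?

118 mod 12 = 10 (since 9·12 = 108).
12 + 10 → 10 on a 12-hour dial.

10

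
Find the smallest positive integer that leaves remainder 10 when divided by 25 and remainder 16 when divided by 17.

x ≡ 16 (mod 17) gives x ∈ {16, 33, 50, 67, 84, 101, 118, 135}.
The first of these with x mod 25 = 10 is 135.

135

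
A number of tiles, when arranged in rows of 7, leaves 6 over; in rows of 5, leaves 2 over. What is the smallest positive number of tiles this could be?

27

x ≡ 2 (mod 5) gives x ∈ {2, 7, 12, 17, 22, 27}.
The first of these with x mod 7 = 6 is 27.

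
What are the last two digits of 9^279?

89

Square-and-reduce mod 100: 9^1≡9, 9^2≡81, 9^4≡61, 9^8≡21, 9^16≡41, 9^32≡81, 9^64≡61, 9^128≡21, 9^256≡41.
279 = 1 + 2 + 4 + 16 + 256, so 9^279 ≡ 9·81·61·41·41 ≡ 89 (mod 100).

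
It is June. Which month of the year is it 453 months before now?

September

453 − 37·12 = 9, so 453 ≡ 9 (mod 12).
June − 9 months → September.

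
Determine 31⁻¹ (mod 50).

31·21 = 651 = 13·50 + 1, so 31⁻¹ ≡ 21 (mod 50).

21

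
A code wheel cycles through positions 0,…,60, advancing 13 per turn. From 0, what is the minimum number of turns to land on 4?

13⁻¹ ≡ 47 (mod 61) because 13·47 = 611 = 10·61 + 1.
So x ≡ 47·4 = 188 ≡ 5 (mod 61).
Check: 13·5 = 65 = 1·61 + 4.

5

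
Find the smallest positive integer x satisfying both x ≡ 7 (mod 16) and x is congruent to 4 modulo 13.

199

x ≡ 4 (mod 13) gives x ∈ {4, 17, 30, 43, 56, 69, 82, 95, …}.
The first of these with x mod 16 = 7 is 199.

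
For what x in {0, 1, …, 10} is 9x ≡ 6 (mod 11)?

9⁻¹ ≡ 5 (mod 11) because 9·5 = 45 = 4·11 + 1.
So x ≡ 5·6 = 30 ≡ 8 (mod 11).

8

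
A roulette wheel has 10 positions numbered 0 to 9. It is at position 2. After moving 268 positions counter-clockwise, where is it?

4

Dividing 268 by 10 gives quotient 26 and remainder 8.
(2 − 8) mod 10 = 4.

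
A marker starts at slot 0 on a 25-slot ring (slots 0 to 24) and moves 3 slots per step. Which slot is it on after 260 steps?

260·3 = 780.
Dividing 780 by 25 gives quotient 31 and remainder 5.
(0 + 5) mod 25 = 5.

5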